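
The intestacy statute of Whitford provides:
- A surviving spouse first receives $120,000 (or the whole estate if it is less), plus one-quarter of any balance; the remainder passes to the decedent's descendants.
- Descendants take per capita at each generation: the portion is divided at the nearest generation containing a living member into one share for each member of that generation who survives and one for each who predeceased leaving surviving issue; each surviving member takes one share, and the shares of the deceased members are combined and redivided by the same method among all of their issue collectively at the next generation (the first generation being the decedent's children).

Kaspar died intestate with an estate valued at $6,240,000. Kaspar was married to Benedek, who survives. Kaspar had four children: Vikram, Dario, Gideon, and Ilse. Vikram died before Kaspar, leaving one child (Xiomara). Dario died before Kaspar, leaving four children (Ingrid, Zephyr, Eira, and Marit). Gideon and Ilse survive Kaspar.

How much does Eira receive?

Eira receives $459,000.

Benedek first takes $120,000, leaving a balance of $6,120,000. Benedek then takes one-quarter of the balance ($1,530,000), for a total of $1,650,000. The remaining $4,590,000 passes to the descendants.
The descendants' portion ($4,590,000) is divided at the children's generation into 4 shares of $1,147,500. Gideon and Ilse each take $1,147,500. The 2 shares of the deceased (Vikram and Dario) are combined into a pool of $2,295,000.
That pool ($2,295,000) is divided at the grandchildren's generation equally among Xiomara, Ingrid, Zephyr, Eira, and Marit: $459,000 each.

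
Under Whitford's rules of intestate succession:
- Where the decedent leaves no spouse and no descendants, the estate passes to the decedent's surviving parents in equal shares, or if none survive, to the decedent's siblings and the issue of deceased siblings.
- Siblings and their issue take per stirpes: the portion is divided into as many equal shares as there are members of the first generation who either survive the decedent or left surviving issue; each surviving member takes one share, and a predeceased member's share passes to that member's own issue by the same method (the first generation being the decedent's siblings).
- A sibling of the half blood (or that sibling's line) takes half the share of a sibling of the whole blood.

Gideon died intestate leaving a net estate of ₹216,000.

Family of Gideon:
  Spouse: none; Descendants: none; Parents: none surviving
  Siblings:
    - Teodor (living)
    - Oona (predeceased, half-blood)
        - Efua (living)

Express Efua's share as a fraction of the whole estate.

Efua receives 1/3 of the estate.

The entire ₹216,000 passes to the siblings and their issue.
Counting each half-blood sibling's line as half a unit, there are 3/2 units in ₹216,000, so one unit is ₹144,000. Whole-blood lines (Teodor) take ₹144,000 each; half-blood lines (Oona) take ₹72,000 each.
Oona's share (₹72,000) passes entirely to Efua.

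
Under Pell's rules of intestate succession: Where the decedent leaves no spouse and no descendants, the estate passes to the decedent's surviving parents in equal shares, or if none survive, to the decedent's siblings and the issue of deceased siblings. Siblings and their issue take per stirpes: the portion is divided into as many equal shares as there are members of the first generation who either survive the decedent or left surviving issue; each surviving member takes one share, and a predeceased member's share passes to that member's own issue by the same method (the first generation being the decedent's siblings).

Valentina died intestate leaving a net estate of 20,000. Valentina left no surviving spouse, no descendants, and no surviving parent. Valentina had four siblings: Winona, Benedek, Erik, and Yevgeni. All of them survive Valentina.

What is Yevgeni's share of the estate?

Yevgeni receives 5,000.

The entire 20,000 passes to the siblings and their issue.
That amount (20,000) is divided into 4 shares of 5,000: Winona, Benedek, Erik, and Yevgeni each take 5,000.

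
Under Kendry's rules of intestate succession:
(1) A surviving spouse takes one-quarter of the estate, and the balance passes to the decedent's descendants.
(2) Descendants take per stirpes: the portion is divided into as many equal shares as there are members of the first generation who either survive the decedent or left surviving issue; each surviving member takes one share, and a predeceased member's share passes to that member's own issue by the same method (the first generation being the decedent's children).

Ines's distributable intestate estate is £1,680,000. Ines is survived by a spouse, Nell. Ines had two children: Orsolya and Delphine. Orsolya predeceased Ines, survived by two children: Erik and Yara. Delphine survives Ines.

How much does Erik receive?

Nell takes one-quarter of £1,680,000 = £420,000. The remaining £1,260,000 passes to the descendants.
The descendants' portion (£1,260,000) is divided into 2 shares of £630,000: Delphine takes £630,000; Orsolya's £630,000 share passes to Orsolya's issue.
Orsolya's share (£630,000) is divided into 2 shares of £315,000: Erik and Yara each take £315,000.

Erik receives £315,000.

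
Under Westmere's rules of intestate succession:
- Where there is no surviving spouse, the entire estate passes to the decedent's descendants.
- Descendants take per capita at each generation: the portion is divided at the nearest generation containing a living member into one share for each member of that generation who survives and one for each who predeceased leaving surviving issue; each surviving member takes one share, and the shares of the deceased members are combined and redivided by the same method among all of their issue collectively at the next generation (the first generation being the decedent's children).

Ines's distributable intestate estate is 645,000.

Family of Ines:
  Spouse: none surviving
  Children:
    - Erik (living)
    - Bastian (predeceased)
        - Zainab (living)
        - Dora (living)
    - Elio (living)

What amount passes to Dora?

The entire 645,000 passes to the descendants.
That amount (645,000) is divided at the children's generation into 3 shares of 215,000. Erik and Elio each take 215,000. The remaining share for the deceased Bastian (215,000) is carried to the next generation.
That pool (215,000) is divided at the grandchildren's generation equally among Zainab and Dora: 107,500 each.

Dora receives 107,500.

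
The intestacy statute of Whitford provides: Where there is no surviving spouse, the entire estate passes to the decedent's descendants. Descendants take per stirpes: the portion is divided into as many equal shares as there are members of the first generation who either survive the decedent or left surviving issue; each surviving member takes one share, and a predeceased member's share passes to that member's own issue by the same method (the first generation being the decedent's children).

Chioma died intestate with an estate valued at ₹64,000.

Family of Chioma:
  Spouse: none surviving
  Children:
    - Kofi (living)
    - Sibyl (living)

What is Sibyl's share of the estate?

The entire ₹64,000 passes to the descendants.
That amount (₹64,000) is divided into 2 shares of ₹32,000: Kofi and Sibyl each take ₹32,000.

Sibyl receives ₹32,000.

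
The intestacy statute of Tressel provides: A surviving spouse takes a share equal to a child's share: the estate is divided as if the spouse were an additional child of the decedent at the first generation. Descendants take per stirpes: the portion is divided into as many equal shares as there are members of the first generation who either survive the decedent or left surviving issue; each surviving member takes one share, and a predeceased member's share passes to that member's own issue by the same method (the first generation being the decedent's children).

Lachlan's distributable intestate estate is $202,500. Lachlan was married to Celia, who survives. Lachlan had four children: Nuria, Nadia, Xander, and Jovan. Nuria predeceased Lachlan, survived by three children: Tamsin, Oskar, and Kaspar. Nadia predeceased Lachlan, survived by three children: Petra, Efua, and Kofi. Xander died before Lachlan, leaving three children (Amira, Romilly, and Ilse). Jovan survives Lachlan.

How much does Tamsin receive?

The spouse counts as an additional share at the children's level, so there are 5 primary shares of $40,500. Celia takes one such share ($40,500).
The children's combined portion ($162,000) is divided into 4 shares of $40,500: Jovan takes $40,500; Nuria's $40,500 share passes to Nuria's issue; Nadia's $40,500 share passes to Nadia's issue; Xander's $40,500 share passes to Xander's issue.
Nuria's share ($40,500) is divided into 3 shares of $13,500: Tamsin, Oskar, and Kaspar each take $13,500.
Nadia's share ($40,500) is divided into 3 shares of $13,500: Petra, Efua, and Kofi each take $13,500.
Xander's share ($40,500) is divided into 3 shares of $13,500: Amira, Romilly, and Ilse each take $13,500.

Tamsin receives $13,500.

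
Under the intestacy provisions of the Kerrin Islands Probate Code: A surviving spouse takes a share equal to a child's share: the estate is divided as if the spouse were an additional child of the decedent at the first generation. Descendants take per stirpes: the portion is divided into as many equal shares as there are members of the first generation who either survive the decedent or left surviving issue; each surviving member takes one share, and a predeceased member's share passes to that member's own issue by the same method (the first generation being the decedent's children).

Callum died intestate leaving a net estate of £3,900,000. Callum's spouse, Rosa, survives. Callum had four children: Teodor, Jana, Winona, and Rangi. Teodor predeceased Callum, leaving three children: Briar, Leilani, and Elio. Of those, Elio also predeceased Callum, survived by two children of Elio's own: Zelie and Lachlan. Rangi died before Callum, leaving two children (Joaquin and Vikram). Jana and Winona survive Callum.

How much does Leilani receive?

The spouse counts as an additional share at the children's level, so there are 5 primary shares of £780,000. Rosa takes one such share (£780,000).
The children's combined portion (£3,120,000) is divided into 4 shares of £780,000: Jana and Winona each take £780,000; Teodor's £780,000 share passes to Teodor's issue; Rangi's £780,000 share passes to Rangi's issue.
Teodor's share (£780,000) is divided into 3 shares of £260,000: Briar and Leilani each take £260,000; Elio's £260,000 share passes to Elio's issue.
Elio's share (£260,000) is divided into 2 shares of £130,000: Zelie and Lachlan each take £130,000.
Rangi's share (£780,000) is divided into 2 shares of £390,000: Joaquin and Vikram each take £390,000.

Leilani receives £260,000.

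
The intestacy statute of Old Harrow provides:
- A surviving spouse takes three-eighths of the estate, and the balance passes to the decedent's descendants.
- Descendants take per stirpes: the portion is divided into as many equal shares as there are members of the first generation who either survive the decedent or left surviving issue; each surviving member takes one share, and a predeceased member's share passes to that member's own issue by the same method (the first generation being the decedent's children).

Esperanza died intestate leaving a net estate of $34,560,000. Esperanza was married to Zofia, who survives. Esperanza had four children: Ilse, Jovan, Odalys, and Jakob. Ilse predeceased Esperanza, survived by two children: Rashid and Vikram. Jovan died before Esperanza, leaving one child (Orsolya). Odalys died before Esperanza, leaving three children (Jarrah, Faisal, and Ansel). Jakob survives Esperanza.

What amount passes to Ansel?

Ansel receives $1,800,000.

Zofia takes three-eighths of $34,560,000 = $12,960,000. The remaining $21,600,000 passes to the descendants.
The descendants' portion ($21,600,000) is divided into 4 shares of $5,400,000: Jakob takes $5,400,000; Ilse's $5,400,000 share passes to Ilse's issue; Jovan's $5,400,000 share passes to Jovan's issue; Odalys's $5,400,000 share passes to Odalys's issue.
Ilse's share ($5,400,000) is divided into 2 shares of $2,700,000: Rashid and Vikram each take $2,700,000.
Jovan's share ($5,400,000) passes entirely to Orsolya.
Odalys's share ($5,400,000) is divided into 3 shares of $1,800,000: Jarrah, Faisal, and Ansel each take $1,800,000.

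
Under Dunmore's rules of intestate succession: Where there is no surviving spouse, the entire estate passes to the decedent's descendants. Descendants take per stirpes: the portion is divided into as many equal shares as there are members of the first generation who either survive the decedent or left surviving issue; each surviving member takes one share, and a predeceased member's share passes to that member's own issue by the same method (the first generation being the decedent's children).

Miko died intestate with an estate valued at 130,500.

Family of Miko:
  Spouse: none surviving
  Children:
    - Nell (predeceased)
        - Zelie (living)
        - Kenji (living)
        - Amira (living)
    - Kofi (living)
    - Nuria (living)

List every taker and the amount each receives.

Zelie: 14,500; Kenji: 14,500; Amira: 14,500; Kofi: 43,500; Nuria: 43,500

The entire 130,500 passes to the descendants.
That amount (130,500) is divided into 3 shares of 43,500: Kofi and Nuria each take 43,500; Nell's 43,500 share passes to Nell's issue.
Nell's share (43,500) is divided into 3 shares of 14,500: Zelie, Kenji, and Amira each take 14,500.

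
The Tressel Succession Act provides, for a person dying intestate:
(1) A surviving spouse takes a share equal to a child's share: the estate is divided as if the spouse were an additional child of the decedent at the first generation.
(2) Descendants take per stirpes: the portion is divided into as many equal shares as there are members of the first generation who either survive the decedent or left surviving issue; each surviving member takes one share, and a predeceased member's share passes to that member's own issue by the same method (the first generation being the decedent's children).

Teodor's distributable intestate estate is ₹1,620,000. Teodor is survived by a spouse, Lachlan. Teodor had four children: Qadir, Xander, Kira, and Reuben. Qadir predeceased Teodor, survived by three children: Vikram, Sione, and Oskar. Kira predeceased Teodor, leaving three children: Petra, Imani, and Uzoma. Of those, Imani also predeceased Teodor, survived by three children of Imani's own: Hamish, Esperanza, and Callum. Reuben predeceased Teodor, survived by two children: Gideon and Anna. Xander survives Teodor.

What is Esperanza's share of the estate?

The spouse counts as an additional share at the children's level, so there are 5 primary shares of ₹324,000. Lachlan takes one such share (₹324,000).
The children's combined portion (₹1,296,000) is divided into 4 shares of ₹324,000: Xander takes ₹324,000; Qadir's ₹324,000 share passes to Qadir's issue; Kira's ₹324,000 share passes to Kira's issue; Reuben's ₹324,000 share passes to Reuben's issue.
Qadir's share (₹324,000) is divided into 3 shares of ₹108,000: Vikram, Sione, and Oskar each take ₹108,000.
Kira's share (₹324,000) is divided into 3 shares of ₹108,000: Petra and Uzoma each take ₹108,000; Imani's ₹108,000 share passes to Imani's issue.
Imani's share (₹108,000) is divided into 3 shares of ₹36,000: Hamish, Esperanza, and Callum each take ₹36,000.
Reuben's share (₹324,000) is divided into 2 shares of ₹162,000: Gideon and Anna each take ₹162,000.

Esperanza receives ₹36,000.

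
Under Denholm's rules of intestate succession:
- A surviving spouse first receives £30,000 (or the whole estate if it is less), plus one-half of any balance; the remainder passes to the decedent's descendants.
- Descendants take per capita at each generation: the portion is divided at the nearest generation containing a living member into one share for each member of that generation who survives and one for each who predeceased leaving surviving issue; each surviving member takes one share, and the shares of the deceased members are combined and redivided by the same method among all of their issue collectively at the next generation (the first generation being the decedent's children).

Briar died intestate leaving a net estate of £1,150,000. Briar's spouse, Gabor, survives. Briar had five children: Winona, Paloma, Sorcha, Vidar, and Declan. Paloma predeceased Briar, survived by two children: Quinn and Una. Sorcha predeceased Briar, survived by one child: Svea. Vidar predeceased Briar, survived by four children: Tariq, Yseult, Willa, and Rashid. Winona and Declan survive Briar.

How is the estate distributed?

Gabor: £590,000; Winona: £112,000; Quinn: £48,000; Una: £48,000; Svea: £48,000; Tariq: £48,000; Yseult: £48,000; Willa: £48,000; Rashid: £48,000; Declan: £112,000

Gabor first takes £30,000, leaving a balance of £1,120,000. Gabor then takes one-half of the balance (£560,000), for a total of £590,000. The remaining £560,000 passes to the descendants.
The descendants' portion (£560,000) is divided at the children's generation into 5 shares of £112,000. Winona and Declan each take £112,000. The 3 shares of the deceased (Paloma, Sorcha, and Vidar) are combined into a pool of £336,000.
That pool (£336,000) is divided at the grandchildren's generation equally among Quinn, Una, Svea, Tariq, Yseult, Willa, and Rashid: £48,000 each.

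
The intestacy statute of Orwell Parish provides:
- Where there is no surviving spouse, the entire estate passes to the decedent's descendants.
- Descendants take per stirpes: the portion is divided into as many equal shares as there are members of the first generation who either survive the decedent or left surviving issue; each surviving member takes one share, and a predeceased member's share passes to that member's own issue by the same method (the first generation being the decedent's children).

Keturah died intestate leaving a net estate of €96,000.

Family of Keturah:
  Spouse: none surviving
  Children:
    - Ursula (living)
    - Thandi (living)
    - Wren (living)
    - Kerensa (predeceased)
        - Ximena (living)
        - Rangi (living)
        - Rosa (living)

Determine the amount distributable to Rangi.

The entire €96,000 passes to the descendants.
That amount (€96,000) is divided into 4 shares of €24,000: Ursula, Thandi, and Wren each take €24,000; Kerensa's €24,000 share passes to Kerensa's issue.
Kerensa's share (€24,000) is divided into 3 shares of €8,000: Ximena, Rangi, and Rosa each take €8,000.

Rangi receives €8,000.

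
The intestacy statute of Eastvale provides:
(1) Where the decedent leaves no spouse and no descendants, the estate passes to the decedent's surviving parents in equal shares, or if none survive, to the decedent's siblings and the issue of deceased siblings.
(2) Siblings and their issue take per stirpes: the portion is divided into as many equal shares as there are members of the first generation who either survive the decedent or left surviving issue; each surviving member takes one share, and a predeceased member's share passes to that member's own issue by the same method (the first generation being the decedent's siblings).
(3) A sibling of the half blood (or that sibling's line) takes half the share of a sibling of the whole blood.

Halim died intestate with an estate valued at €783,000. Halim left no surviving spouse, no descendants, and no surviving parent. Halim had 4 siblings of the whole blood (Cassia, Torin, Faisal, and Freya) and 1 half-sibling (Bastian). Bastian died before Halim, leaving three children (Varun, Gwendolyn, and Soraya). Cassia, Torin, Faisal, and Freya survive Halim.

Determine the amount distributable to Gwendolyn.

The entire €783,000 passes to the siblings and their issue.
Counting each half-blood sibling's line as half a unit, there are 9/2 units in €783,000, so one unit is €174,000. Whole-blood lines (Cassia, Torin, Faisal, and Freya) take €174,000 each; half-blood lines (Bastian) take €87,000 each.
Bastian's share (€87,000) is divided into 3 shares of €29,000: Varun, Gwendolyn, and Soraya each take €29,000.

Gwendolyn receives €29,000.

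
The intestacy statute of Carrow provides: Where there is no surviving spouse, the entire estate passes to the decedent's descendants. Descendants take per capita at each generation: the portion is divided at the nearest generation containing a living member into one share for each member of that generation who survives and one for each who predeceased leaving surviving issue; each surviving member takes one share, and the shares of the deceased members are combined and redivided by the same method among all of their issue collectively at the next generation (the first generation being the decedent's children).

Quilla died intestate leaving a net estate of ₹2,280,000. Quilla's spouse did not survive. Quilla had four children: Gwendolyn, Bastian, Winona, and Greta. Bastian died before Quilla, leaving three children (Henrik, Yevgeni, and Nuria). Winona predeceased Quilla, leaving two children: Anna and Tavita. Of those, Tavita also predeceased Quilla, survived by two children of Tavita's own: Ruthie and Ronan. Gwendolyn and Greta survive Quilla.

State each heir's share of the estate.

Gwendolyn: ₹570,000; Henrik: ₹228,000; Yevgeni: ₹228,000; Nuria: ₹228,000; Anna: ₹228,000; Ruthie: ₹114,000; Ronan: ₹114,000; Greta: ₹570,000

The entire ₹2,280,000 passes to the descendants.
That amount (₹2,280,000) is divided at the children's generation into 4 shares of ₹570,000. Gwendolyn and Greta each take ₹570,000. The 2 shares of the deceased (Bastian and Winona) are combined into a pool of ₹1,140,000.
That pool (₹1,140,000) is divided at the grandchildren's generation into 5 shares of ₹228,000. Henrik, Yevgeni, Nuria, and Anna each take ₹228,000. The remaining share for the deceased Tavita (₹228,000) is carried to the next generation.
That pool (₹228,000) is divided at the great-grandchildren's generation equally among Ruthie and Ronan: ₹114,000 each.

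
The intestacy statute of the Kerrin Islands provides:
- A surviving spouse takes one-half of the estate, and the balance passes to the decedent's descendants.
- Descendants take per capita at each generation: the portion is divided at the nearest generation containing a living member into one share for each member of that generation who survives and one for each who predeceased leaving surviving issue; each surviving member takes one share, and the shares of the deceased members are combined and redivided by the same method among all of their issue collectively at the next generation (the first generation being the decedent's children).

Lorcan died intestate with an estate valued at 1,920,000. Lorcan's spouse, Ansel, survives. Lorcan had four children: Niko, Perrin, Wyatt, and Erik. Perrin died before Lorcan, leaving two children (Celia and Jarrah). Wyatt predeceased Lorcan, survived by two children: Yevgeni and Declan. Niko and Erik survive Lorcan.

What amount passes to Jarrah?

Jarrah receives 120,000.

Ansel takes one-half of 1,920,000 = 960,000. The remaining 960,000 passes to the descendants.
The descendants' portion (960,000) is divided at the children's generation into 4 shares of 240,000. Niko and Erik each take 240,000. The 2 shares of the deceased (Perrin and Wyatt) are combined into a pool of 480,000.
That pool (480,000) is divided at the grandchildren's generation equally among Celia, Jarrah, Yevgeni, and Declan: 120,000 each.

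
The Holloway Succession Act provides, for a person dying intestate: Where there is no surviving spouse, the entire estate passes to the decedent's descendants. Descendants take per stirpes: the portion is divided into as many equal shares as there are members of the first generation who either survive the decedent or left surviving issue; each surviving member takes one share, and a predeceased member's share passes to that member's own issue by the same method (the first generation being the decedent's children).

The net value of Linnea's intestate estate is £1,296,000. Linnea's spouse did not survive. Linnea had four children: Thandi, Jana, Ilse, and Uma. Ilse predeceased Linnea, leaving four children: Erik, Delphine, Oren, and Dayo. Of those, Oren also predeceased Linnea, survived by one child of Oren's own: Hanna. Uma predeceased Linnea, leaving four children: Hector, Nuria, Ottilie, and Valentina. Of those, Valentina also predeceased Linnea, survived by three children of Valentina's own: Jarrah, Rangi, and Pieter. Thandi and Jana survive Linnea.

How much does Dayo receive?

Dayo receives £81,000.

The entire £1,296,000 passes to the descendants.
That amount (£1,296,000) is divided into 4 shares of £324,000: Thandi and Jana each take £324,000; Ilse's £324,000 share passes to Ilse's issue; Uma's £324,000 share passes to Uma's issue.
Ilse's share (£324,000) is divided into 4 shares of £81,000: Erik, Delphine, and Dayo each take £81,000; Oren's £81,000 share passes to Oren's issue.
Oren's share (£81,000) passes entirely to Hanna.
Uma's share (£324,000) is divided into 4 shares of £81,000: Hector, Nuria, and Ottilie each take £81,000; Valentina's £81,000 share passes to Valentina's issue.
Valentina's share (£81,000) is divided into 3 shares of £27,000: Jarrah, Rangi, and Pieter each take £27,000.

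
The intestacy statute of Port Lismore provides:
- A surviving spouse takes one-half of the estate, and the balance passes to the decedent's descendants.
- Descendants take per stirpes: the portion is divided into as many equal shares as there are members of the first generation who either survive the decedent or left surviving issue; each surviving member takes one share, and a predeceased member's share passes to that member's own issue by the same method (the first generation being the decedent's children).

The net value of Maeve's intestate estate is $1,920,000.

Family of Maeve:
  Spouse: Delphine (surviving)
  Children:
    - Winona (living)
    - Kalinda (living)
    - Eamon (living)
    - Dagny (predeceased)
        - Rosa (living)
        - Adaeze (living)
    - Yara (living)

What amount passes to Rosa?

Delphine takes one-half of $1,920,000 = $960,000. The remaining $960,000 passes to the descendants.
The descendants' portion ($960,000) is divided into 5 shares of $192,000: Winona, Kalinda, Eamon, and Yara each take $192,000; Dagny's $192,000 share passes to Dagny's issue.
Dagny's share ($192,000) is divided into 2 shares of $96,000: Rosa and Adaeze each take $96,000.

Rosa receives $96,000.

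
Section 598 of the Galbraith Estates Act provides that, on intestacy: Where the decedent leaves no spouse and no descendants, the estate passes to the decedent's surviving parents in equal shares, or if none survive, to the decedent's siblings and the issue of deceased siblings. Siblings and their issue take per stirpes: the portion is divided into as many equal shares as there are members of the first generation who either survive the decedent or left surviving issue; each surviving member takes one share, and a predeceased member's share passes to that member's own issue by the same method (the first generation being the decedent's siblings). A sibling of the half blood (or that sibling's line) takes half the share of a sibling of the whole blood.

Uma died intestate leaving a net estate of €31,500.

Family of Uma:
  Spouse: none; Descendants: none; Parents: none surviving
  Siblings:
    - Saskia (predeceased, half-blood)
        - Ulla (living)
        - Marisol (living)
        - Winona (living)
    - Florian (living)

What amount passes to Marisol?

Marisol receives €3,500.

The entire €31,500 passes to the siblings and their issue.
Counting each half-blood sibling's line as half a unit, there are 3/2 units in €31,500, so one unit is €21,000. Whole-blood lines (Florian) take €21,000 each; half-blood lines (Saskia) take €10,500 each.
Saskia's share (€10,500) is divided into 3 shares of €3,500: Ulla, Marisol, and Winona each take €3,500.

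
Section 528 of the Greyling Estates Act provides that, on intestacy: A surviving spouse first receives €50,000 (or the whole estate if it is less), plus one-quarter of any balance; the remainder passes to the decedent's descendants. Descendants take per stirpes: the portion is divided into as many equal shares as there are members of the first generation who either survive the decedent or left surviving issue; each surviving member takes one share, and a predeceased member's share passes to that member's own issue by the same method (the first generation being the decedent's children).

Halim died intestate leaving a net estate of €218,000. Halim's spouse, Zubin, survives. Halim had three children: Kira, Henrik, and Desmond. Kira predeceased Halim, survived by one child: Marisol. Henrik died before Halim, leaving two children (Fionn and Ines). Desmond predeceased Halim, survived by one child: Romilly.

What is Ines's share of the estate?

Ines receives €21,000.

Zubin first takes €50,000, leaving a balance of €168,000. Zubin then takes one-quarter of the balance (€42,000), for a total of €92,000. The remaining €126,000 passes to the descendants.
The descendants' portion (€126,000) is divided into 3 shares of €42,000: Kira's €42,000 share passes to Kira's issue; Henrik's €42,000 share passes to Henrik's issue; Desmond's €42,000 share passes to Desmond's issue.
Kira's share (€42,000) passes entirely to Marisol.
Henrik's share (€42,000) is divided into 2 shares of €21,000: Fionn and Ines each take €21,000.
Desmond's share (€42,000) passes entirely to Romilly.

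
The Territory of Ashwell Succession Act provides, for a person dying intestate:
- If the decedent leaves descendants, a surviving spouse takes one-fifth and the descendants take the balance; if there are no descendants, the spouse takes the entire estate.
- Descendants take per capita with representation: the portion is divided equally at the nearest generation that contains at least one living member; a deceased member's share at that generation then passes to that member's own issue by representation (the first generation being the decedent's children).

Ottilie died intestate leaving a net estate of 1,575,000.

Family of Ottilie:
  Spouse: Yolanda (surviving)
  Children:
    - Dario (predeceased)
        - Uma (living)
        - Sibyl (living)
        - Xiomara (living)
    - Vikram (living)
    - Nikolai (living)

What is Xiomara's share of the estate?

Xiomara receives 140,000.

Yolanda takes one-fifth of 1,575,000 = 315,000. The remaining 1,260,000 passes to the descendants.
The descendants' portion (1,260,000) is divided into 3 shares of 420,000: Vikram and Nikolai each take 420,000; Dario's 420,000 share passes to Dario's issue.
Dario's share (420,000) is divided into 3 shares of 140,000: Uma, Sibyl, and Xiomara each take 140,000.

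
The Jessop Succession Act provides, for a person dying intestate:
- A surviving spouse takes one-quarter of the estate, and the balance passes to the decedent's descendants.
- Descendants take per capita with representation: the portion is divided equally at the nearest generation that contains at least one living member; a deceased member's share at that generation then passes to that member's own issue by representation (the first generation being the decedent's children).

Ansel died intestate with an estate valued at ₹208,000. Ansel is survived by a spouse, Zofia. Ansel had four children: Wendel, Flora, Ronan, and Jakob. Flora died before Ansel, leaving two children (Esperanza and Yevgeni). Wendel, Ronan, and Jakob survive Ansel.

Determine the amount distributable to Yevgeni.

Yevgeni receives ₹19,500.

Zofia takes one-quarter of ₹208,000 = ₹52,000. The remaining ₹156,000 passes to the descendants.
The descendants' portion (₹156,000) is divided into 4 shares of ₹39,000: Wendel, Ronan, and Jakob each take ₹39,000; Flora's ₹39,000 share passes to Flora's issue.
Flora's share (₹39,000) is divided into 2 shares of ₹19,500: Esperanza and Yevgeni each take ₹19,500.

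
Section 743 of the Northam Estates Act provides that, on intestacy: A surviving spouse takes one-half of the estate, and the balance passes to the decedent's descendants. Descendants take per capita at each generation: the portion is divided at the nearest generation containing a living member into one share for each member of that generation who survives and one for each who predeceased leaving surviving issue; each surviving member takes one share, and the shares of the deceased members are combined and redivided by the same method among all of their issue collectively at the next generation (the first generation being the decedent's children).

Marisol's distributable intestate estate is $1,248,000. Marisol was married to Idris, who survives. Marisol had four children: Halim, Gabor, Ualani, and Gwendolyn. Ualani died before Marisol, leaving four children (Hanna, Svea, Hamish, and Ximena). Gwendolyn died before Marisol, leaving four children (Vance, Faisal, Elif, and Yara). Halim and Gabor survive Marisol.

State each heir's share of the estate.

Idris: $624,000; Halim: $156,000; Gabor: $156,000; Hanna: $39,000; Svea: $39,000; Hamish: $39,000; Ximena: $39,000; Vance: $39,000; Faisal: $39,000; Elif: $39,000; Yara: $39,000

Idris takes one-half of $1,248,000 = $624,000. The remaining $624,000 passes to the descendants.
The descendants' portion ($624,000) is divided at the children's generation into 4 shares of $156,000. Halim and Gabor each take $156,000. The 2 shares of the deceased (Ualani and Gwendolyn) are combined into a pool of $312,000.
That pool ($312,000) is divided at the grandchildren's generation equally among Hanna, Svea, Hamish, Ximena, Vance, Faisal, Elif, and Yara: $39,000 each.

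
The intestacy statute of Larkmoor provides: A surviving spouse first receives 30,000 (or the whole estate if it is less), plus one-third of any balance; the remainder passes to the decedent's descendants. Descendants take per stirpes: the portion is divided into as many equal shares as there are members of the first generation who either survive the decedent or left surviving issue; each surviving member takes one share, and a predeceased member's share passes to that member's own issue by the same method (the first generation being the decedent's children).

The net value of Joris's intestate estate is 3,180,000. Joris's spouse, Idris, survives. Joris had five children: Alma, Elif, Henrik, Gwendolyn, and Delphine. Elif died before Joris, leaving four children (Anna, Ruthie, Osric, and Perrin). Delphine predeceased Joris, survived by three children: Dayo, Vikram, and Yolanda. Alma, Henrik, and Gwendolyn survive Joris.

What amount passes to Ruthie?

Idris first takes 30,000, leaving a balance of 3,150,000. Idris then takes one-third of the balance (1,050,000), for a total of 1,080,000. The remaining 2,100,000 passes to the descendants.
The descendants' portion (2,100,000) is divided into 5 shares of 420,000: Alma, Henrik, and Gwendolyn each take 420,000; Elif's 420,000 share passes to Elif's issue; Delphine's 420,000 share passes to Delphine's issue.
Elif's share (420,000) is divided into 4 shares of 105,000: Anna, Ruthie, Osric, and Perrin each take 105,000.
Delphine's share (420,000) is divided into 3 shares of 140,000: Dayo, Vikram, and Yolanda each take 140,000.

Ruthie receives 105,000.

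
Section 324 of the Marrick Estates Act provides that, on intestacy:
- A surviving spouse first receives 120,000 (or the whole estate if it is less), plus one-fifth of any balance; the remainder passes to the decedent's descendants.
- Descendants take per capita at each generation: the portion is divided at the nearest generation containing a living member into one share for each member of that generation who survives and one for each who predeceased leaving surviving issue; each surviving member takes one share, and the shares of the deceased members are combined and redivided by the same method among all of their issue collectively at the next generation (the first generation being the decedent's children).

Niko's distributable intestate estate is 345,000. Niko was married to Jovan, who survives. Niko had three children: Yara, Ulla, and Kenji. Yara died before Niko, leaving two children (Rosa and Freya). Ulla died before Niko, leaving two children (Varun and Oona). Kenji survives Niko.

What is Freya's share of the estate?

Freya receives 30,000.

Jovan first takes 120,000, leaving a balance of 225,000. Jovan then takes one-fifth of the balance (45,000), for a total of 165,000. The remaining 180,000 passes to the descendants.
The descendants' portion (180,000) is divided at the children's generation into 3 shares of 60,000. Kenji takes 60,000. The 2 shares of the deceased (Yara and Ulla) are combined into a pool of 120,000.
That pool (120,000) is divided at the grandchildren's generation equally among Rosa, Freya, Varun, and Oona: 30,000 each.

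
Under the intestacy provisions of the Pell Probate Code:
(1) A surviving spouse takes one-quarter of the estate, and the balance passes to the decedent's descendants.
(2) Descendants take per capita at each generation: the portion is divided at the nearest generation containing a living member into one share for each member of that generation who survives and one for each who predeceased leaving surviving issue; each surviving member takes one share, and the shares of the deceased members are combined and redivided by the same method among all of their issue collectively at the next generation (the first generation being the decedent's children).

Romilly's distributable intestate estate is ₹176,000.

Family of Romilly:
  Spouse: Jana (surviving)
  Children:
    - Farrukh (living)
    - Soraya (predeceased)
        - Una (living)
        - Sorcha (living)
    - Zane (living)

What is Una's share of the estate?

Una receives ₹22,000.

Jana takes one-quarter of ₹176,000 = ₹44,000. The remaining ₹132,000 passes to the descendants.
The descendants' portion (₹132,000) is divided at the children's generation into 3 shares of ₹44,000. Farrukh and Zane each take ₹44,000. The remaining share for the deceased Soraya (₹44,000) is carried to the next generation.
That pool (₹44,000) is divided at the grandchildren's generation equally among Una and Sorcha: ₹22,000 each.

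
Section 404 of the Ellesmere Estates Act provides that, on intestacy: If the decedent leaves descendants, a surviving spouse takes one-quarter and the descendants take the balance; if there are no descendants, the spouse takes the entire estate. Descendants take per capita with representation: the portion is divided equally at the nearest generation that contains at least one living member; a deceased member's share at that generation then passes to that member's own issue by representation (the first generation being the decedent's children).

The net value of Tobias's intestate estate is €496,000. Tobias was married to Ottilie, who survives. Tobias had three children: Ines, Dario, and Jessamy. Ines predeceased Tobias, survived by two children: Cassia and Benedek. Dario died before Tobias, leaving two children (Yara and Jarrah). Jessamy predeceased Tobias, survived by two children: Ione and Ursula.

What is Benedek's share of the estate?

Benedek receives €62,000.

Ottilie takes one-quarter of €496,000 = €124,000. The remaining €372,000 passes to the descendants.
No child survives, so the initial division is made at the grandchildren's generation.
The descendants' portion (€372,000) is divided into 6 shares of €62,000: Cassia, Benedek, Yara, Jarrah, Ione, and Ursula each take €62,000.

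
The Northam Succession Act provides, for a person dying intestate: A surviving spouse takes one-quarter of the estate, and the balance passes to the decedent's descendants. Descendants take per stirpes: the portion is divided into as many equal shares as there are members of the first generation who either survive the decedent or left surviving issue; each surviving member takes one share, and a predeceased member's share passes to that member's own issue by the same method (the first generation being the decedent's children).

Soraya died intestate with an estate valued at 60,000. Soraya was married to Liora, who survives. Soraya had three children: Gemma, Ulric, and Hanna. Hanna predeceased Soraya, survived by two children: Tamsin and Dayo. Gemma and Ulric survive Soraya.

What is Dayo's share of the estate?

Liora takes one-quarter of 60,000 = 15,000. The remaining 45,000 passes to the descendants.
The descendants' portion (45,000) is divided into 3 shares of 15,000: Gemma and Ulric each take 15,000; Hanna's 15,000 share passes to Hanna's issue.
Hanna's share (15,000) is divided into 2 shares of 7,500: Tamsin and Dayo each take 7,500.

Dayo receives 7,500.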